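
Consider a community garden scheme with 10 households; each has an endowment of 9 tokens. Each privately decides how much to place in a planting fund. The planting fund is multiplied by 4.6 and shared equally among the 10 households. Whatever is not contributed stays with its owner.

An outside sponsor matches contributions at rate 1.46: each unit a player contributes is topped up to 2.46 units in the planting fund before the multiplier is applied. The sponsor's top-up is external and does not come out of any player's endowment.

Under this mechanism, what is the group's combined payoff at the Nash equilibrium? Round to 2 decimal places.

1018.44 tokens

With the mechanism, a contributed unit returns 4.6 × 2.46 / 10 = 1.1316 per unit of net cost to the contributor — now above 1 — so contributing fully is weakly dominant for every player.
So the Nash equilibrium is full contribution by all 10; the group earns 4.6 × 2.46 × 90 = 1018.44.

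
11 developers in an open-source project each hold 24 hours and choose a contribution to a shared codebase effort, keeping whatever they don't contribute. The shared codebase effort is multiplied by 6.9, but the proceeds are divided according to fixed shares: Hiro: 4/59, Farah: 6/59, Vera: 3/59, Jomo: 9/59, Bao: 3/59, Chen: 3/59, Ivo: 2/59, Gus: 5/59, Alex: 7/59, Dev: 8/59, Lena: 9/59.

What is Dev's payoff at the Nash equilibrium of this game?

68.91 hours

A player with share s gets back 6.9·s per unit contributed, so full contribution is dominant for anyone with s > 1/6.9 = 0.1449 and zero contribution is dominant for anyone below.
The shares above 0.1449 belong to Jomo and Lena, contributing 24 each; the remaining 9 contribute 0. Total contributed: 48.
Dev keeps 24 and receives 6.9 × 48 × 8/59 = 44.91 from the shared codebase effort, for a payoff of 68.91.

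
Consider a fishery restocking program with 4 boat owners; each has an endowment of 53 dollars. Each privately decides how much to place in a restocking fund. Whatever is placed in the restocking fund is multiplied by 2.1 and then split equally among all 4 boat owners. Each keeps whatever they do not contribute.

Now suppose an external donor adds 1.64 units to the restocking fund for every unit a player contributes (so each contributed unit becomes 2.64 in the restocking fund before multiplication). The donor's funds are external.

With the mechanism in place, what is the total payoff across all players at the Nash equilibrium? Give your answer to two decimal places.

Under the mechanism each unit contributed yields 2.1 × 2.64 / 4 = 1.3860 back to its contributor per unit of net cost, which exceeds 1, making full contribution the dominant choice for everyone.
At the Nash equilibrium everyone contributes 53. Group total payoff = 2.1 × 2.64 × 212 = 1175.33.

1175.33 dollars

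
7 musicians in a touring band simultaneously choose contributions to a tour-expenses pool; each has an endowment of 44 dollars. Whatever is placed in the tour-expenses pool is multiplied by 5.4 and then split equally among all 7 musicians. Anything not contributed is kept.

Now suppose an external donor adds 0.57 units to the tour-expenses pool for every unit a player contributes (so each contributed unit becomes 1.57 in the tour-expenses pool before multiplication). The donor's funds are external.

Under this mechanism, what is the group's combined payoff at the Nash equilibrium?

With the mechanism, a contributed unit returns 5.4 × 1.57 / 7 = 1.2111 per unit of net cost to the contributor — now above 1 — so contributing fully is weakly dominant for every player.
At the Nash equilibrium everyone contributes 44. Group total payoff = 5.4 × 1.57 × 308 = 2611.22.

2611.22 dollars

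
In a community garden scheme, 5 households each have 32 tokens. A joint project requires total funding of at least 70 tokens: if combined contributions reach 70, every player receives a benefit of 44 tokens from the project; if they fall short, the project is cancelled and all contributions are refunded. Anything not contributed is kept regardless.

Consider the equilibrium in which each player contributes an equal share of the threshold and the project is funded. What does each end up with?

Equal share of the threshold: 70/5 = 14.
At this profile no one gains by cutting their contribution: any cut drops the total below 70, the project is cancelled, contributions are refunded, and the deviator ends with 32, which is less than 32 − 14 + 44 = 62. Contributing more than 14 just wastes the excess. So contributing exactly 14 is a best response.
Each player's payoff: 32 − 14 + 44 = 62.

62 tokens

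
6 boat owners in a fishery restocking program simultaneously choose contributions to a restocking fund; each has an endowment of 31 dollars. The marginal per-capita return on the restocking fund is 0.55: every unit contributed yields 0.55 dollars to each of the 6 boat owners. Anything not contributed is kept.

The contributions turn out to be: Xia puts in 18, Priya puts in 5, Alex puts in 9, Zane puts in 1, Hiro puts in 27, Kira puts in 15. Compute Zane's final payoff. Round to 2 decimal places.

71.25 dollars

Total contributed: 18 + 5 + 9 + 1 + 27 + 15 = 75.
Each receives 0.55 × 75 = 41.25 from the restocking fund.
Zane keeps 31 − 1 = 30, so Zane's payoff is 30 + 41.25 = 71.25.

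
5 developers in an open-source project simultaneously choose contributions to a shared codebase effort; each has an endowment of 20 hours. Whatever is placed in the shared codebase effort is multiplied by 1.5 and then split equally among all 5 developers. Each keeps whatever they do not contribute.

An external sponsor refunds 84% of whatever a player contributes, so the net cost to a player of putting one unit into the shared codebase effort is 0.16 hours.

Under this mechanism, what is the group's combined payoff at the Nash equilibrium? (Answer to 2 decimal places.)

The effective private return per unit is now (1.5/5) / 0.16 = 1.8750 > 1, so every player's dominant strategy flips to full contribution.
So the Nash equilibrium is full contribution by all 5; the group earns 5 × (20 × 0.84 + 1.5 × 20) = 234.00.

234.00 hours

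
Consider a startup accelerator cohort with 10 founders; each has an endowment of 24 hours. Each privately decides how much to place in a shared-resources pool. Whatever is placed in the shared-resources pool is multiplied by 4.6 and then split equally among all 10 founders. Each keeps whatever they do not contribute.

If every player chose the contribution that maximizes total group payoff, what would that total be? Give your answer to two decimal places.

1104.00 hours

Each contributed unit returns 4.600 to the group as a whole (0.4600 to each of 10 players), which exceeds 1, so the social optimum is full contribution: group total = 4.600 × 240 = 1104.00.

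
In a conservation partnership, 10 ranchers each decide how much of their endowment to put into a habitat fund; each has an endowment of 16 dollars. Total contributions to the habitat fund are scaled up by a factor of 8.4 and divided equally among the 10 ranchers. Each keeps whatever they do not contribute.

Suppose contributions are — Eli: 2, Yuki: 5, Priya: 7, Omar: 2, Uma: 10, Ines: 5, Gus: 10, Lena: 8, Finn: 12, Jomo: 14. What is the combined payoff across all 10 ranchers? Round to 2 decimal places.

715.00 dollars

Total contributed: 2 + 5 + 7 + 2 + 10 + 5 + 10 + 8 + 12 + 14 = 75; total kept: 10 × 16 − 75 = 85.
The habitat fund pays out 8.4 × 75 = 630.00 in aggregate.
Group total = 85 + 630.00 = 715.00.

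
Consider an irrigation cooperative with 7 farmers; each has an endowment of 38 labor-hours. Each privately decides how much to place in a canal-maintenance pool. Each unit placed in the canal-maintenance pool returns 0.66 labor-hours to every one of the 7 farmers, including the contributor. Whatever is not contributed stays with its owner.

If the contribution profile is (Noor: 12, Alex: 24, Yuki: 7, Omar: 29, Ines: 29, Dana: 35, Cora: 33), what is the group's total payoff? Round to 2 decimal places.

877.78 labor-hours

Total contributed: 12 + 24 + 7 + 29 + 29 + 35 + 33 = 169; total kept: 7 × 38 − 169 = 97.
The canal-maintenance pool pays out 0.66 × 7 × 169 = 780.78 in aggregate.
Group total = 97 + 780.78 = 877.78.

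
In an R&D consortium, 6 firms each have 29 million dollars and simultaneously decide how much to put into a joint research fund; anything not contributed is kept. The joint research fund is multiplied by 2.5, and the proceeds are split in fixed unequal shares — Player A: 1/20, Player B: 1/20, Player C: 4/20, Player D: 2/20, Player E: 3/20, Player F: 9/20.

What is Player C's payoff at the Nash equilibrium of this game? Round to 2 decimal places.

43.50 million dollars

Each unit j contributes comes back to j as 2.5 × (j's share), so j prefers to contribute only if that share exceeds 1/2.5 = 0.4000; otherwise keeping the unit dominates.
Player F alone (share 9/20) is above the threshold, contributing 29; the remaining 5 contribute 0. Total contributed: 29.
Player C keeps 29 and receives 2.5 × 29 × 4/20 = 14.50 from the joint research fund, for a payoff of 43.50.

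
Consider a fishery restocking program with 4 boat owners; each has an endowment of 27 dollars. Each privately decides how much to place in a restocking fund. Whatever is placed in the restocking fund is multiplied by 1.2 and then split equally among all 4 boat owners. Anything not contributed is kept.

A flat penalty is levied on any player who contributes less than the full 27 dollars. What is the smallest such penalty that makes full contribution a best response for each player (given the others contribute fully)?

Given the others contribute fully, the best deviation is to contribute 0 (any partial contribution still incurs the fine and gives up units whose private return 0.3000 is below 1).
Deviating from 27 to 0 saves 27 dollars but forfeits the deviator's share of the drop in the restocking fund: 1.2/4 × 27 = 8.10.
So the deviation gain is 27 − 8.10 = 18.90, and the fine must be at least 18.90 dollars to wipe it out.

18.90 dollars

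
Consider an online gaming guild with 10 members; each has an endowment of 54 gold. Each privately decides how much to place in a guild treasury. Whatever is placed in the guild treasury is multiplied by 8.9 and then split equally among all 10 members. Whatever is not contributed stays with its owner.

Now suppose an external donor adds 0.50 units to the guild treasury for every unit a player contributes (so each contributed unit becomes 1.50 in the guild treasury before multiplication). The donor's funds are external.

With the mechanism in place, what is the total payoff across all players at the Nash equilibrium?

With the mechanism, a contributed unit returns 8.9 × 1.50 / 10 = 1.3350 per unit of net cost to the contributor — now above 1 — so contributing fully is weakly dominant for every player.
So the Nash equilibrium is full contribution by all 10; the group earns 8.9 × 1.50 × 540 = 7209.00.

7209.00 gold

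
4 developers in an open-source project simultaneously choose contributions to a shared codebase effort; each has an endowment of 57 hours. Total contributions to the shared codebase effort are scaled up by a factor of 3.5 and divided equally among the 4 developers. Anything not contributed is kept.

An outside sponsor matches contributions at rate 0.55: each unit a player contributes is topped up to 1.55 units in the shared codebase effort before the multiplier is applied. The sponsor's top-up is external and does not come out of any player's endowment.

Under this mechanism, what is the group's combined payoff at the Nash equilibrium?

Under the mechanism each unit contributed yields 3.5 × 1.55 / 4 = 1.3563 back to its contributor per unit of net cost, which exceeds 1, making full contribution the dominant choice for everyone.
At the Nash equilibrium everyone contributes 57. Group total payoff = 3.5 × 1.55 × 228 = 1236.90.

1236.90 hours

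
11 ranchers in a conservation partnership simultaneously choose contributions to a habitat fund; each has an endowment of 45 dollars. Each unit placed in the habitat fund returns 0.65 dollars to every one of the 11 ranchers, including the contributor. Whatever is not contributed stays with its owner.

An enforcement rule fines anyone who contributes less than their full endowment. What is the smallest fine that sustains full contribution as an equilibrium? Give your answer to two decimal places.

Given the others contribute fully, the best deviation is to contribute 0 (any partial contribution still incurs the fine and gives up units whose private return 0.65 is below 1).
Deviating from 45 to 0 saves 45 dollars but forfeits the deviator's share of the drop in the habitat fund: 0.65 × 45 = 29.25.
So the deviation gain is 45 − 29.25 = 15.75, and the fine must be at least 15.75 dollars to wipe it out.

15.75 dollars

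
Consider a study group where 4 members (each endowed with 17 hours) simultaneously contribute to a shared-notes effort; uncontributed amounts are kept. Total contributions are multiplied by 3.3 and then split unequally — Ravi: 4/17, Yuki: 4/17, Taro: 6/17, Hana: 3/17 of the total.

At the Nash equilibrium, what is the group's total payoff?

A player with share s gets back 3.3·s per unit contributed, so full contribution is dominant for anyone with s > 1/3.3 = 0.3030 and zero contribution is dominant for anyone below.
Only Taro (6/17) clears that bar, contributing 17; the remaining 3 contribute 0. Total contributed: 17.
The shared-notes effort pays out 3.3 × 17 = 56.10 in total (split across the unequal shares, but the aggregate is all that matters for the group sum).
The 3 free-riders keep 17 each, adding 51. Group total = 51 + 56.10 = 107.10.

107.10 hours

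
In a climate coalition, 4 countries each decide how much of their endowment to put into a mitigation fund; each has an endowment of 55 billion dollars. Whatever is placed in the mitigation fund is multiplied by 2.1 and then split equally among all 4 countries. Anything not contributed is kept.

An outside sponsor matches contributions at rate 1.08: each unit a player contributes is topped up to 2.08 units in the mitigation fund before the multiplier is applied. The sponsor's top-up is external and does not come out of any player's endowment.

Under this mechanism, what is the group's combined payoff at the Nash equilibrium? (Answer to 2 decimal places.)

960.96 billion dollars

The effective private return per unit is now 2.1 × 2.08 / 4 = 1.0920 > 1, so every player's dominant strategy flips to full contribution.
So the Nash equilibrium is full contribution by all 4; the group earns 2.1 × 2.08 × 220 = 960.96.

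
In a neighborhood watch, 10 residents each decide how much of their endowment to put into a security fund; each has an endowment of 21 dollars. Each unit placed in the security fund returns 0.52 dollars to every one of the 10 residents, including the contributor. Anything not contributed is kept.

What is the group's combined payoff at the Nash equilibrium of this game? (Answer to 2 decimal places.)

210.00 dollars

The private return per contributed unit is 0.52 < 1, so contributing 0 is dominant for every player. At the Nash equilibrium everyone keeps their 21, and the group total is 10 × 21 = 210.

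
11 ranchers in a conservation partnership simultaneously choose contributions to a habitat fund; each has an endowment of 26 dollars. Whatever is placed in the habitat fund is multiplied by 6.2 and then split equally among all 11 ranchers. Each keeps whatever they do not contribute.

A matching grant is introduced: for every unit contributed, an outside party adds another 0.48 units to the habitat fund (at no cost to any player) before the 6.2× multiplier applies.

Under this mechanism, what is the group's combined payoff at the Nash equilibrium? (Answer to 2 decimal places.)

Even with the mechanism, each unit contributed returns only 6.2 × 1.48 / 11 = 0.8342 per unit of net cost, so contributing nothing is still dominant.
At the Nash equilibrium no one contributes; group total payoff = 11 × 26 = 286.

286.00 dollars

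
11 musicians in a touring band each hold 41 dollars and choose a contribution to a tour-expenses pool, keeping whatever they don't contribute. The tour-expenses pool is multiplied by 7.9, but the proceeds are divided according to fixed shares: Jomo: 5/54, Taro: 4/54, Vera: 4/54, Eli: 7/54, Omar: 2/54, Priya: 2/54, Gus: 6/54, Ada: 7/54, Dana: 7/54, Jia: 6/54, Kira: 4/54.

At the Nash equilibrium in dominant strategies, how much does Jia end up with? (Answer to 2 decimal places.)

148.97 dollars

A player with share s gets back 7.9·s per unit contributed, so full contribution is dominant for anyone with s > 1/7.9 = 0.1266 and zero contribution is dominant for anyone below.
Eli, Ada and Dana are above the threshold, contributing 41 each; the remaining 8 contribute 0. Total contributed: 123.
Jia keeps 41 and receives 7.9 × 123 × 6/54 = 107.97 from the tour-expenses pool, for a payoff of 148.97.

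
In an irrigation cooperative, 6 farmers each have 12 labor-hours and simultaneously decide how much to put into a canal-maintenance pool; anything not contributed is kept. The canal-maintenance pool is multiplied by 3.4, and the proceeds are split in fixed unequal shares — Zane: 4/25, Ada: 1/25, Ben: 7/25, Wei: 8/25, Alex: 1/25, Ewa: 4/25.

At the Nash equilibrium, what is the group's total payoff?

Player j's private return per contributed unit is 3.4 × (j's share). Contributing is weakly dominant for j when that share is at least 1/3.4 = 0.2941, and contributing 0 is dominant otherwise.
Only Wei (8/25) clears that bar, contributing 12; the remaining 5 contribute 0. Total contributed: 12.
The canal-maintenance pool pays out 3.4 × 12 = 40.80 in total (split across the unequal shares, but the aggregate is all that matters for the group sum).
The 5 free-riders keep 12 each, adding 60. Group total = 60 + 40.80 = 100.80.

100.80 labor-hours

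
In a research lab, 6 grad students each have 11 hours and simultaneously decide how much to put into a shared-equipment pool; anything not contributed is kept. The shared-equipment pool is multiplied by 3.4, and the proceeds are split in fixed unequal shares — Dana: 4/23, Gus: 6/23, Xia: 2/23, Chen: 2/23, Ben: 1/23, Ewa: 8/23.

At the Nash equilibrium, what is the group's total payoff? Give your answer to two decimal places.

A player with share s gets back 3.4·s per unit contributed, so full contribution is dominant for anyone with s > 1/3.4 = 0.2941 and zero contribution is dominant for anyone below.
The only share above 0.2941 is Ewa's 8/23, contributing 11; the remaining 5 contribute 0. Total contributed: 11.
The shared-equipment pool pays out 3.4 × 11 = 37.40 in total (split across the unequal shares, but the aggregate is all that matters for the group sum).
The 5 free-riders keep 11 each, adding 55. Group total = 55 + 37.40 = 92.40.

92.40 hours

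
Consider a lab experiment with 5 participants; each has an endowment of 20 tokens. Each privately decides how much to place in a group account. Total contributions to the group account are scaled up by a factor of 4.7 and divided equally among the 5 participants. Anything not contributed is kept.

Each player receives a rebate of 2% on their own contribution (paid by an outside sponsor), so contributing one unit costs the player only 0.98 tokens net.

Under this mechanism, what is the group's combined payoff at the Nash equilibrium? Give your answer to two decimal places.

100.00 tokens

With the mechanism, a contributed unit returns (4.7/5) / 0.98 = 0.9592 per unit of net cost — still below 1 — so contributing 0 remains dominant for every player.
At the Nash equilibrium no one contributes; group total payoff = 5 × 20 = 100.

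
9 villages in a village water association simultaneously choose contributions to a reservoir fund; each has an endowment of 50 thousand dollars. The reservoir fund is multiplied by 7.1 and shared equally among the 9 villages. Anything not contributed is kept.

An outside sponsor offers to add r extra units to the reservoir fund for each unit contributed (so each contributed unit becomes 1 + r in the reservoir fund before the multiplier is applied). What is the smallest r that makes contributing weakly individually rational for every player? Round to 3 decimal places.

0.268

With matching at rate r, one contributed unit becomes (1 + r) in the reservoir fund and returns 7.1 × (1 + r) / 9 to the contributor.
Setting this equal to 1: 1 + r = 9/7.1 = 1.2676.
So the minimum matching rate is r = 1.2676 − 1 = 0.268.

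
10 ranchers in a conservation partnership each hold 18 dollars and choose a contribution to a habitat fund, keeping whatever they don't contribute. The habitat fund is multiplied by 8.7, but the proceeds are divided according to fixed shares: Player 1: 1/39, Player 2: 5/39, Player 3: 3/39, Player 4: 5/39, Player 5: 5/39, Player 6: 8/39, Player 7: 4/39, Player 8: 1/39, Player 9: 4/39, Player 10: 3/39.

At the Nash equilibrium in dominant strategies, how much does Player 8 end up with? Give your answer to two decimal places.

For player j, contributing a unit is worthwhile iff 8.7 × (j's share) ≥ 1, i.e. iff j's share is at least 0.1149.
The shares above 0.1149 belong to Player 2, Player 4, Player 5 and Player 6, contributing 18 each; the remaining 6 contribute 0. Total contributed: 72.
Player 8 keeps 18 and receives 8.7 × 72 × 1/39 = 16.06 from the habitat fund, for a payoff of 34.06.

34.06 dollars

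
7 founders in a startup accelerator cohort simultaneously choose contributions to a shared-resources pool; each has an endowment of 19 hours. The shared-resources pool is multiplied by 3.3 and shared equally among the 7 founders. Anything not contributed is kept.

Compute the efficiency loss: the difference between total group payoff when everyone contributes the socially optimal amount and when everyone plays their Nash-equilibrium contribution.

Each contributed unit returns 3.3/7 = 0.4714 to its contributor — below 1 — so contributing 0 is dominant for every player. At the Nash equilibrium everyone keeps their 19, and the group total is 7 × 19 = 133.
Each contributed unit returns 3.300 to the group as a whole (0.4714 to each of 7 players), which exceeds 1, so the social optimum is full contribution: group total = 3.300 × 133 = 438.90.
Efficiency loss = 438.90 − 133 = 305.90.

305.90 hours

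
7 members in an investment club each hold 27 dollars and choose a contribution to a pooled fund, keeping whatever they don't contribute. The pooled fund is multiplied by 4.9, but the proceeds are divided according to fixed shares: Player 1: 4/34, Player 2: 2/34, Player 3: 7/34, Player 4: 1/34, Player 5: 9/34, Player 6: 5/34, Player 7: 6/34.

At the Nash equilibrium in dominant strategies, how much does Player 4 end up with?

Each unit j contributes comes back to j as 4.9 × (j's share), so j prefers to contribute only if that share exceeds 1/4.9 = 0.2041; otherwise keeping the unit dominates.
Player 3 and Player 5 clear that bar, contributing 27 each; the remaining 5 contribute 0. Total contributed: 54.
Player 4 keeps 27 and receives 4.9 × 54 × 1/34 = 7.78 from the pooled fund, for a payoff of 34.78.

34.78 dollars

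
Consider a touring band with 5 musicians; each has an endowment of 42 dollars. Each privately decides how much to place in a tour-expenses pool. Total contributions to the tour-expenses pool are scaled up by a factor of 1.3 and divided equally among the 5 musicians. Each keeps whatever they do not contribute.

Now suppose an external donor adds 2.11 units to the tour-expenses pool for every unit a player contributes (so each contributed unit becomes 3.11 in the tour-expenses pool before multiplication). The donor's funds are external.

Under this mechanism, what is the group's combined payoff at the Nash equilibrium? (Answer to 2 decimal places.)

The effective private return is 1.3 × 3.11 / 5 = 0.8086, which is still under 1, so the mechanism doesn't change anyone's dominant strategy: zero contribution.
Everyone keeps their endowment and the group total is 5 × 42 = 210.

210.00 dollars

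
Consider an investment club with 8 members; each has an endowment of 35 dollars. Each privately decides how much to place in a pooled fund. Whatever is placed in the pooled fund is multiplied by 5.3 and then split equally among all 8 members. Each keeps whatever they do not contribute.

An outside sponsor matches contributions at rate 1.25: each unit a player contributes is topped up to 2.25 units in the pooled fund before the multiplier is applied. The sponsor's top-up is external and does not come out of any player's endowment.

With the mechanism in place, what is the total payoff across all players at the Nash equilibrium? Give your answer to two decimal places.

With the mechanism, a contributed unit returns 5.3 × 2.25 / 8 = 1.4906 per unit of net cost to the contributor — now above 1 — so contributing fully is weakly dominant for every player.
So the Nash equilibrium is full contribution by all 8; the group earns 5.3 × 2.25 × 280 = 3339.00.

3339.00 dollars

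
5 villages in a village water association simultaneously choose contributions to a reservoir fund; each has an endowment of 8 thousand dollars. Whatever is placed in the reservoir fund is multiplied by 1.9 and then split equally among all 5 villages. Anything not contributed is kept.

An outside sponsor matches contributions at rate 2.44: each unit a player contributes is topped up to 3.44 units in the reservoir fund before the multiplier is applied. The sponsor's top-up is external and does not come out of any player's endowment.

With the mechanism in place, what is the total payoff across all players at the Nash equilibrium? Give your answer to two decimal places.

261.44 thousand dollars

With the mechanism, a contributed unit returns 1.9 × 3.44 / 5 = 1.3072 per unit of net cost to the contributor — now above 1 — so contributing fully is weakly dominant for every player.
At the Nash equilibrium everyone contributes 8. Group total payoff = 1.9 × 3.44 × 40 = 261.44.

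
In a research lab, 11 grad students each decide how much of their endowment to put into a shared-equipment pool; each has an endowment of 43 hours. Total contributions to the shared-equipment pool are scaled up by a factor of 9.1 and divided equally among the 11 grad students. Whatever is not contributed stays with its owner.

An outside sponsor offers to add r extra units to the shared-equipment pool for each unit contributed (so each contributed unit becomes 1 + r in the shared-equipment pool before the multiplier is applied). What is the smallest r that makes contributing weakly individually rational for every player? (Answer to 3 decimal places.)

With matching at rate r, one contributed unit becomes (1 + r) in the shared-equipment pool and returns 9.1 × (1 + r) / 11 to the contributor.
Setting this equal to 1: 1 + r = 11/9.1 = 1.2088.
So the minimum matching rate is r = 1.2088 − 1 = 0.209.

0.209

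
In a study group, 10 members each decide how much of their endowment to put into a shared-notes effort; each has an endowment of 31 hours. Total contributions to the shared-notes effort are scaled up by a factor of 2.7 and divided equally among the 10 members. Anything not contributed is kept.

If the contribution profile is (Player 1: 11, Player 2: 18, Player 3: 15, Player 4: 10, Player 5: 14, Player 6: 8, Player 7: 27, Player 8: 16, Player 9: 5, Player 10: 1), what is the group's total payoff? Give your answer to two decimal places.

Total contributed: 11 + 18 + 15 + 10 + 14 + 8 + 27 + 16 + 5 + 1 = 125; total kept: 10 × 31 − 125 = 185.
The shared-notes effort pays out 2.7 × 125 = 337.50 in aggregate.
Group total = 185 + 337.50 = 522.50.

522.50 hours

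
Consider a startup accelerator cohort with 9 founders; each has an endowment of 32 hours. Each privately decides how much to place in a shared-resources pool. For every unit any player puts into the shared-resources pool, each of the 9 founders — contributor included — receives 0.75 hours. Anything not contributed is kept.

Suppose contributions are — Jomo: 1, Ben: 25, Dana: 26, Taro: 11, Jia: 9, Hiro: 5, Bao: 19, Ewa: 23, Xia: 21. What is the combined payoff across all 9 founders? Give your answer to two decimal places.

1093.00 hours

Total contributed: 1 + 25 + 26 + 11 + 9 + 5 + 19 + 23 + 21 = 140; total kept: 9 × 32 − 140 = 148.
The shared-resources pool pays out 0.75 × 9 × 140 = 945.00 in aggregate.
Group total = 148 + 945.00 = 1093.00.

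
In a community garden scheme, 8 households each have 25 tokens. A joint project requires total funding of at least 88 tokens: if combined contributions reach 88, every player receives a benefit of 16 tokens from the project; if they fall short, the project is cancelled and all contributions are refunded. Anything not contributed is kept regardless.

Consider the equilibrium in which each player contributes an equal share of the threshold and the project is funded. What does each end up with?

Equal share of the threshold: 88/8 = 11.
At this profile no one gains by cutting their contribution: any cut drops the total below 88, the project is cancelled, contributions are refunded, and the deviator ends with 25, which is less than 25 − 11 + 16 = 30. Contributing more than 11 just wastes the excess. So contributing exactly 11 is a best response.
Each player's payoff: 25 − 11 + 16 = 30.

30 tokens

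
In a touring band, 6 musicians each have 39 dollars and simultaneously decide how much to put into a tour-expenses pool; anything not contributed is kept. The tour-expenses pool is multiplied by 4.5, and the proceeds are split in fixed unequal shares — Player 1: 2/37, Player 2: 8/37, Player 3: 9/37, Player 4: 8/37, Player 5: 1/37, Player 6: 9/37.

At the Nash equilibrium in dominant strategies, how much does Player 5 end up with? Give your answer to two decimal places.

48.49 dollars

A player with share s gets back 4.5·s per unit contributed, so full contribution is dominant for anyone with s > 1/4.5 = 0.2222 and zero contribution is dominant for anyone below.
Player 3 and Player 6 are above the threshold, contributing 39 each; the remaining 4 contribute 0. Total contributed: 78.
Player 5 keeps 39 and receives 4.5 × 78 × 1/37 = 9.49 from the tour-expenses pool, for a payoff of 48.49.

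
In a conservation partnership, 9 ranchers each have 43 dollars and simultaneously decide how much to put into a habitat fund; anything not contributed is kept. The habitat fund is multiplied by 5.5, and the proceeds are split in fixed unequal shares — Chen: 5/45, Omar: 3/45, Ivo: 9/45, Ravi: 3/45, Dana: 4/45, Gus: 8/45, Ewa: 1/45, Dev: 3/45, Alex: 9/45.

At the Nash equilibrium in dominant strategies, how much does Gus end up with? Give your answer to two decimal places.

Each unit j contributes comes back to j as 5.5 × (j's share), so j prefers to contribute only if that share exceeds 1/5.5 = 0.1818; otherwise keeping the unit dominates.
Ivo and Alex are above the threshold, contributing 43 each; the remaining 7 contribute 0. Total contributed: 86.
Gus keeps 43 and receives 5.5 × 86 × 8/45 = 84.09 from the habitat fund, for a payoff of 127.09.

127.09 dollars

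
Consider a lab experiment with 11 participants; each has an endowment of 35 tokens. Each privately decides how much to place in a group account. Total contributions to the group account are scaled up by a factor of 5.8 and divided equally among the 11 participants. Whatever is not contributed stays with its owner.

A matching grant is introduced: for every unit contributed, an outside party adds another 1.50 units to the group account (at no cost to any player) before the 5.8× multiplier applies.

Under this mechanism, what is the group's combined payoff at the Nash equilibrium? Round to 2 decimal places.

The effective private return per unit is now 5.8 × 2.50 / 11 = 1.3182 > 1, so every player's dominant strategy flips to full contribution.
So the Nash equilibrium is full contribution by all 11; the group earns 5.8 × 2.50 × 385 = 5582.50.

5582.50 tokens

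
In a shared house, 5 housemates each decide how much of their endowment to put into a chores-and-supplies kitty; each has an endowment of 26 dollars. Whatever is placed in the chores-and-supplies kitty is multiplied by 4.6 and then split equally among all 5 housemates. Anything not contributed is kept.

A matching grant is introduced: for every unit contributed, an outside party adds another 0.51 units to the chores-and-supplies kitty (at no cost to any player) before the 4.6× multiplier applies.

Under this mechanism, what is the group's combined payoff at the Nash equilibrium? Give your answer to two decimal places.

902.98 dollars

With the mechanism, a contributed unit returns 4.6 × 1.51 / 5 = 1.3892 per unit of net cost to the contributor — now above 1 — so contributing fully is weakly dominant for every player.
At the Nash equilibrium everyone contributes 26. Group total payoff = 4.6 × 1.51 × 130 = 902.98.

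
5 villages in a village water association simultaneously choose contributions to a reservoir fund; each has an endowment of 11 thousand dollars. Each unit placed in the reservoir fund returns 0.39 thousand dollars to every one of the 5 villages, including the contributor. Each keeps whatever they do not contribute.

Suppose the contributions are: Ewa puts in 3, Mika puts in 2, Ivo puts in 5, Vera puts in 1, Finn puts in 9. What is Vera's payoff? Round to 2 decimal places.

17.80 thousand dollars

Total contributed: 3 + 2 + 5 + 1 + 9 = 20.
Each receives 0.39 × 20 = 7.80 from the reservoir fund.
Vera keeps 11 − 1 = 10, so Vera's payoff is 10 + 7.80 = 17.80.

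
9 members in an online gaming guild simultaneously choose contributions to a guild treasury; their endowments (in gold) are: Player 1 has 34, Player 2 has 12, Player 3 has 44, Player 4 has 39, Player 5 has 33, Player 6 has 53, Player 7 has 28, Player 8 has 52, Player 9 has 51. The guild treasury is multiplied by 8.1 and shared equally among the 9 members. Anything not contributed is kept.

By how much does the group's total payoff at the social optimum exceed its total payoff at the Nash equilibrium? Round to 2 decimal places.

2456.60 gold

The private return per contributed unit is 8.1/9 = 0.9000 < 1 for every player regardless of endowment, so the Nash equilibrium is zero contribution and the group total is Σ E_j = 34 + 12 + 44 + 39 + 33 + 53 + 28 + 52 + 51 = 346.
Each contributed unit returns 8.100 to the group, so the social optimum is full contribution by everyone: group total = 8.100 × 346 = 2802.60.
Efficiency loss = (8.100 − 1) × 346 = 2456.60.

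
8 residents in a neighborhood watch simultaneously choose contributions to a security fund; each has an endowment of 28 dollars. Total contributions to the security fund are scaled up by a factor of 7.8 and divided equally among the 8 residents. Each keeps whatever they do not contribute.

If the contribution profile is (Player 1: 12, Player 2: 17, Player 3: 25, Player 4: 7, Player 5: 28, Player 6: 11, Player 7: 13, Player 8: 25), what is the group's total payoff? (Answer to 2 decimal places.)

Total contributed: 12 + 17 + 25 + 7 + 28 + 11 + 13 + 25 = 138; total kept: 8 × 28 − 138 = 86.
The security fund pays out 7.8 × 138 = 1076.40 in aggregate.
Group total = 86 + 1076.40 = 1162.40.

1162.40 dollars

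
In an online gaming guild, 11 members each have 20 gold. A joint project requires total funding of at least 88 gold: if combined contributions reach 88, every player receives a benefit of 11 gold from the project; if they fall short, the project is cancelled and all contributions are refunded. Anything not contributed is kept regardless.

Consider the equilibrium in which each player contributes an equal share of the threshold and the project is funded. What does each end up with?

Equal share of the threshold: 88/11 = 8.
At this profile no one gains by cutting their contribution: any cut drops the total below 88, the project is cancelled, contributions are refunded, and the deviator ends with 20, which is less than 20 − 8 + 11 = 23. Contributing more than 8 just wastes the excess. So contributing exactly 8 is a best response.
Each player's payoff: 20 − 8 + 11 = 23.

23 gold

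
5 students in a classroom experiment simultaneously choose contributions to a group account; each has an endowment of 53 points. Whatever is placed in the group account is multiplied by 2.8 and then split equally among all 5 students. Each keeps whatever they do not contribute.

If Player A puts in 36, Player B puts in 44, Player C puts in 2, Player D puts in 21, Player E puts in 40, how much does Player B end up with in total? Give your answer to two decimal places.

89.08 points

Total contributed: 36 + 44 + 2 + 21 + 40 = 143.
Each receives 2.8 × 143 / 5 = 80.08 from the group account.
Player B keeps 53 − 44 = 9, so Player B's payoff is 9 + 80.08 = 89.08.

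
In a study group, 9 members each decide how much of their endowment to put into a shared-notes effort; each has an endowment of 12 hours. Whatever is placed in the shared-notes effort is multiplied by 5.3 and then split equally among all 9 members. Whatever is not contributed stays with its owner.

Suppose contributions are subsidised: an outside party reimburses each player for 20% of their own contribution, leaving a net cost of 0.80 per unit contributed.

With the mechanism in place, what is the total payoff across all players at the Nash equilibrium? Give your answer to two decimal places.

Even with the mechanism, each unit contributed returns only (5.3/9) / 0.80 = 0.7361 per unit of net cost, so contributing nothing is still dominant.
Everyone keeps their endowment and the group total is 9 × 12 = 108.

108.00 hours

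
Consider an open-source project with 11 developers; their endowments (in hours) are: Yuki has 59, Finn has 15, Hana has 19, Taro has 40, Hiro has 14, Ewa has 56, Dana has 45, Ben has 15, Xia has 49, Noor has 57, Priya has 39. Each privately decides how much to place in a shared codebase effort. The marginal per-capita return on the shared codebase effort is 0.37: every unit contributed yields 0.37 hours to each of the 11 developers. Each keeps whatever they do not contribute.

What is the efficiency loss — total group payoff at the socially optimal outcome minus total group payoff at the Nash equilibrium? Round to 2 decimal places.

1252.56 hours

The private return per contributed unit is 0.37 < 1 for everyone, so the Nash equilibrium is zero contribution and the group total is Σ E_j = 59 + 15 + 19 + 40 + 14 + 56 + 45 + 15 + 49 + 57 + 39 = 408.
Each contributed unit returns 4.070 to the group, so the social optimum is full contribution by everyone: group total = 4.070 × 408 = 1660.56.
Efficiency loss = (4.070 − 1) × 408 = 1252.56.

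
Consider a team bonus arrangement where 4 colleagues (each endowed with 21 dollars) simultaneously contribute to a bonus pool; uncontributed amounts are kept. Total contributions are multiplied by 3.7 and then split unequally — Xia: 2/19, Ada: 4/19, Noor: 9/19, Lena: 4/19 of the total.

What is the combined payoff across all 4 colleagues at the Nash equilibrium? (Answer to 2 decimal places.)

For player j, contributing a unit is worthwhile iff 3.7 × (j's share) ≥ 1, i.e. iff j's share is at least 0.2703.
Noor alone (share 9/19) is above the threshold, contributing 21; the remaining 3 contribute 0. Total contributed: 21.
The bonus pool pays out 3.7 × 21 = 77.70 in total (split across the unequal shares, but the aggregate is all that matters for the group sum).
The 3 free-riders keep 21 each, adding 63. Group total = 63 + 77.70 = 140.70.

140.70 dollars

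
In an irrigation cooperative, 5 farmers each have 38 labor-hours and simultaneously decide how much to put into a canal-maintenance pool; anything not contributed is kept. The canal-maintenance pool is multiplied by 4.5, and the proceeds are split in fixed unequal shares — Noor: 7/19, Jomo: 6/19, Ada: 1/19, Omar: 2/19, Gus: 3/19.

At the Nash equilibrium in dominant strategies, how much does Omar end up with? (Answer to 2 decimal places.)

74.00 labor-hours

For player j, contributing a unit is worthwhile iff 4.5 × (j's share) ≥ 1, i.e. iff j's share is at least 0.2222.
The shares above 0.2222 belong to Noor and Jomo, contributing 38 each; the remaining 3 contribute 0. Total contributed: 76.
Omar keeps 38 and receives 4.5 × 76 × 2/19 = 36.00 from the canal-maintenance pool, for a payoff of 74.00.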